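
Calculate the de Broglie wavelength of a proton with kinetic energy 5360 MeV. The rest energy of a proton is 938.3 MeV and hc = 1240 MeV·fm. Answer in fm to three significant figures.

λ = 0.199 fm

Total energy E = KE + m₀c² = 5360 + 938.3 = 6298.3 MeV.
(pc)² = E² − (m₀c²)² = (6298.3)² − (938.3)² = 3.879 × 10⁷ MeV², so pc = 6228 MeV.
λ = hc/(pc) = 1240 MeV·fm / 6228 MeV = 0.199 fm.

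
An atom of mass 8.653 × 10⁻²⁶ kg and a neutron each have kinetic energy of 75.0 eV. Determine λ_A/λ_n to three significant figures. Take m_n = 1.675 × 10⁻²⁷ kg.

At fixed KE, p = √(2mKE) so λ = h/p ∝ 1/√m.
λ_A/λ_n = √(m_n/m_A) = √(1.675 × 10⁻²⁷/8.653 × 10⁻²⁶) = √(0.01936) = 0.139.

λ_A/λ_n = 0.139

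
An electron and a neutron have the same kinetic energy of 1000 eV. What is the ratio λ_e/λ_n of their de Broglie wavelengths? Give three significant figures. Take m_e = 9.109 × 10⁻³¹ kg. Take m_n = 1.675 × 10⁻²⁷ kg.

λ_e/λ_n = 42.9

At fixed KE, p = √(2mKE) so λ = h/p ∝ 1/√m.
λ_e/λ_n = √(m_n/m_e) = √(1.675 × 10⁻²⁷/9.109 × 10⁻³¹) = √(1839) = 42.9.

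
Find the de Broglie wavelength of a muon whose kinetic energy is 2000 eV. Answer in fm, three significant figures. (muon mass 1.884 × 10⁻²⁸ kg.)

KE = 2000 eV = 3.204 × 10⁻¹⁶ J.
p = √(2mKE) = √(2 × 1.884 × 10⁻²⁸ × 3.204 × 10⁻¹⁶) = 3.475 × 10⁻²² kg·m/s.
λ = h/p = 6.626 × 10⁻³⁴ / 3.475 × 10⁻²² = 1.91 × 10⁻¹² m = 1910 fm.

λ = 1910 fm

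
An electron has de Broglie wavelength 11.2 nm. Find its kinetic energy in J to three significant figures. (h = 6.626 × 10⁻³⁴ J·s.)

KE = 1.92 × 10⁻²¹ J

p = h/λ = 6.626 × 10⁻³⁴ / 1.120 × 10⁻⁸ = 5.916 × 10⁻²⁶ kg·m/s.
KE = p²/(2m) = (5.916 × 10⁻²⁶)² / (2 × 9.109 × 10⁻³¹) = 1.921 × 10⁻²¹ J = 1.92 × 10⁻²¹ J.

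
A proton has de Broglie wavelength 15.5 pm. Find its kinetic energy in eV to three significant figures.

KE = 3.41 eV

p = h/λ = 6.626 × 10⁻³⁴ / 1.550 × 10⁻¹¹ = 4.275 × 10⁻²³ kg·m/s.
KE = p²/(2m) = (4.275 × 10⁻²³)² / (2 × 1.673 × 10⁻²⁷) = 5.462 × 10⁻¹⁹ J = 3.41 eV.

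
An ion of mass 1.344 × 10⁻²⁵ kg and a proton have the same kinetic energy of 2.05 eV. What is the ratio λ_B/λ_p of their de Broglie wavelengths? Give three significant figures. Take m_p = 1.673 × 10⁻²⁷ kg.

At fixed KE, p = √(2mKE) so λ = h/p ∝ 1/√m.
λ_B/λ_p = √(m_p/m_B) = √(1.673 × 10⁻²⁷/1.344 × 10⁻²⁵) = √(0.01245) = 0.112.

λ_B/λ_p = 0.112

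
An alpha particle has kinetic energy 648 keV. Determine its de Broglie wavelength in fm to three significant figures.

λ = 17.8 fm

KE = 648 keV = 1.038 × 10⁻¹³ J.
p = √(2mKE) = √(2 × 6.645 × 10⁻²⁷ × 1.038 × 10⁻¹³) = 3.714 × 10⁻²⁰ kg·m/s.
λ = h/p = 6.626 × 10⁻³⁴ / 3.714 × 10⁻²⁰ = 1.78 × 10⁻¹⁴ m = 17.8 fm.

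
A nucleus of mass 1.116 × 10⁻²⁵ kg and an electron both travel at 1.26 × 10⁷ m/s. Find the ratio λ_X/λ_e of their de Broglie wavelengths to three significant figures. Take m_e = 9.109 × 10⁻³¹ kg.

At fixed v, p = mv so λ = h/(mv) ∝ 1/m.
λ_X/λ_e = m_e/m_X = 9.109 × 10⁻³¹/1.116 × 10⁻²⁵ = 8.16 × 10⁻⁶.

λ_X/λ_e = 8.16 × 10⁻⁶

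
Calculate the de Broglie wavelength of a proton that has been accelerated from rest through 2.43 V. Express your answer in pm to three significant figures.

KE = eV = 1.602 × 10⁻¹⁹ × 2.430 = 3.893 × 10⁻¹⁹ J.
p = √(2mKE) = √(2 × 1.673 × 10⁻²⁷ × 3.893 × 10⁻¹⁹) = 3.609 × 10⁻²³ kg·m/s.
λ = h/p = 6.626 × 10⁻³⁴ / 3.609 × 10⁻²³ = 1.84 × 10⁻¹¹ m = 18.4 pm.

λ = 18.4 pm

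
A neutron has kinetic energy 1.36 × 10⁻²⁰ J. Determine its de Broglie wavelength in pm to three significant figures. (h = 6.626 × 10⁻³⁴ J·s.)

p = √(2mKE) = √(2 × 1.675 × 10⁻²⁷ × 1.360 × 10⁻²⁰) = 6.750 × 10⁻²⁴ kg·m/s.
λ = h/p = 6.626 × 10⁻³⁴ / 6.750 × 10⁻²⁴ = 9.82 × 10⁻¹¹ m = 98.2 pm.

λ = 98.2 pm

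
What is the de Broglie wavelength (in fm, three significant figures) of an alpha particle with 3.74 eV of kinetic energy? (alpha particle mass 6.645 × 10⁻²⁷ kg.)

λ = 7430 fm

KE = 3.74 eV = 5.991 × 10⁻¹⁹ J.
p = √(2mKE) = √(2 × 6.645 × 10⁻²⁷ × 5.991 × 10⁻¹⁹) = 8.923 × 10⁻²³ kg·m/s.
λ = h/p = 6.626 × 10⁻³⁴ / 8.923 × 10⁻²³ = 7.43 × 10⁻¹² m = 7430 fm.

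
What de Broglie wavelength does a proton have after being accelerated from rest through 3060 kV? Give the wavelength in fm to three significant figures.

KE = eV = 1.602 × 10⁻¹⁹ × 3.060 × 10⁶ = 4.902 × 10⁻¹³ J.
p = √(2mKE) = √(2 × 1.673 × 10⁻²⁷ × 4.902 × 10⁻¹³) = 4.050 × 10⁻²⁰ kg·m/s.
λ = h/p = 6.626 × 10⁻³⁴ / 4.050 × 10⁻²⁰ = 1.64 × 10⁻¹⁴ m = 16.4 fm.

λ = 16.4 fm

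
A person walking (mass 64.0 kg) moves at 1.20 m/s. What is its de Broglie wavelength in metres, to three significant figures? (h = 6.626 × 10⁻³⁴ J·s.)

λ = 8.63 × 10⁻³⁶ m

p = mv = 64.0 × 1.20 = 7.680 × 10¹ kg·m/s.
λ = h/p = 6.626 × 10⁻³⁴ / 7.680 × 10¹ = 8.63 × 10⁻³⁶ m.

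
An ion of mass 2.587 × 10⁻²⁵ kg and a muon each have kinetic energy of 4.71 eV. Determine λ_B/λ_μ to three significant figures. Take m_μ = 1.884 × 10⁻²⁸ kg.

λ_B/λ_μ = 0.0270

At fixed KE, p = √(2mKE) so λ = h/p ∝ 1/√m.
λ_B/λ_μ = √(m_μ/m_B) = √(1.884 × 10⁻²⁸/2.587 × 10⁻²⁵) = √(7.283 × 10⁻⁴) = 0.0270.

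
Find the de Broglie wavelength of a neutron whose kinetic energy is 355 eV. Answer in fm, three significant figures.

λ = 1520 fm

KE = 355 eV = 5.687 × 10⁻¹⁷ J.
p = √(2mKE) = √(2 × 1.675 × 10⁻²⁷ × 5.687 × 10⁻¹⁷) = 4.365 × 10⁻²² kg·m/s.
λ = h/p = 6.626 × 10⁻³⁴ / 4.365 × 10⁻²² = 1.52 × 10⁻¹² m = 1520 fm.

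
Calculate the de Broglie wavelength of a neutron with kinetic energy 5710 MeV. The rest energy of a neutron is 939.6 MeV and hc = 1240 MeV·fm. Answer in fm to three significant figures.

Total energy E = KE + m₀c² = 5710 + 939.6 = 6649.6 MeV.
(pc)² = E² − (m₀c²)² = (6649.6)² − (939.6)² = 4.333 × 10⁷ MeV², so pc = 6583 MeV.
λ = hc/(pc) = 1240 MeV·fm / 6583 MeV = 0.188 fm.

λ = 0.188 fm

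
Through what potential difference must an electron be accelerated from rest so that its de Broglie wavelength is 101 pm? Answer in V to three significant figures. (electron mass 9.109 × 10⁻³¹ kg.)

V = 147 V

p = h/λ = 6.626 × 10⁻³⁴ / 1.010 × 10⁻¹⁰ = 6.560 × 10⁻²⁴ kg·m/s.
KE = p²/(2m) = 2.362 × 10⁻¹⁷ J.
V = KE/e = 2.362 × 10⁻¹⁷ / (1.602 × 10⁻¹⁹) = 147 V.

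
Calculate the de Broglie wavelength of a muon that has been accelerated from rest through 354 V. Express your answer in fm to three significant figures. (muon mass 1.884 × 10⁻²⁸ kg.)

λ = 4530 fm

KE = eV = 1.602 × 10⁻¹⁹ × 354.0 = 5.671 × 10⁻¹⁷ J.
p = √(2mKE) = √(2 × 1.884 × 10⁻²⁸ × 5.671 × 10⁻¹⁷) = 1.462 × 10⁻²² kg·m/s.
λ = h/p = 6.626 × 10⁻³⁴ / 1.462 × 10⁻²² = 4.53 × 10⁻¹² m = 4530 fm.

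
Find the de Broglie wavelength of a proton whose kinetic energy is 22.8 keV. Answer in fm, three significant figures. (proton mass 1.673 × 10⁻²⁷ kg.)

KE = 22.8 keV = 3.653 × 10⁻¹⁵ J.
p = √(2mKE) = √(2 × 1.673 × 10⁻²⁷ × 3.653 × 10⁻¹⁵) = 3.496 × 10⁻²¹ kg·m/s.
λ = h/p = 6.626 × 10⁻³⁴ / 3.496 × 10⁻²¹ = 1.90 × 10⁻¹³ m = 190 fm.

λ = 190 fm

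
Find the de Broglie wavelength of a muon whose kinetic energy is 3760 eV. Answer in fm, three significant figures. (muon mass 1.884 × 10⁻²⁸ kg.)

KE = 3760 eV = 6.024 × 10⁻¹⁶ J.
p = √(2mKE) = √(2 × 1.884 × 10⁻²⁸ × 6.024 × 10⁻¹⁶) = 4.764 × 10⁻²² kg·m/s.
λ = h/p = 6.626 × 10⁻³⁴ / 4.764 × 10⁻²² = 1.39 × 10⁻¹² m = 1390 fm.

λ = 1390 fm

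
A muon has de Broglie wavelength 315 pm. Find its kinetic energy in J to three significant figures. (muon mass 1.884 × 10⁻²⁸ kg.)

p = h/λ = 6.626 × 10⁻³⁴ / 3.150 × 10⁻¹⁰ = 2.103 × 10⁻²⁴ kg·m/s.
KE = p²/(2m) = (2.103 × 10⁻²⁴)² / (2 × 1.884 × 10⁻²⁸) = 1.174 × 10⁻²⁰ J = 1.17 × 10⁻²⁰ J.

KE = 1.17 × 10⁻²⁰ J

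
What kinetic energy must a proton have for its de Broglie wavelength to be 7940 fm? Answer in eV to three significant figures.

p = h/λ = 6.626 × 10⁻³⁴ / 7.940 × 10⁻¹² = 8.345 × 10⁻²³ kg·m/s.
KE = p²/(2m) = (8.345 × 10⁻²³)² / (2 × 1.673 × 10⁻²⁷) = 2.081 × 10⁻¹⁸ J = 13.0 eV.

KE = 13.0 eV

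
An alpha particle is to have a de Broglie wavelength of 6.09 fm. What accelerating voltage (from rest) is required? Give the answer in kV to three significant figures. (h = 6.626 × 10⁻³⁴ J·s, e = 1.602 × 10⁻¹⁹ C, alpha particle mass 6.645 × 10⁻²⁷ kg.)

V = 2780 kV

p = h/λ = 6.626 × 10⁻³⁴ / 6.090 × 10⁻¹⁵ = 1.088 × 10⁻¹⁹ kg·m/s.
KE = p²/(2m) = 8.907 × 10⁻¹³ J.
V = KE/2e = 8.907 × 10⁻¹³ / (2 × 1.602 × 10⁻¹⁹) = 2780 kV.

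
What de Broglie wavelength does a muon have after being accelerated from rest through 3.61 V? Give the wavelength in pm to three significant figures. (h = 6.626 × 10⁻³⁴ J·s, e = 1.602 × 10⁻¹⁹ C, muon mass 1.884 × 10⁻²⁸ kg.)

λ = 44.9 pm

KE = eV = 1.602 × 10⁻¹⁹ × 3.610 = 5.783 × 10⁻¹⁹ J.
p = √(2mKE) = √(2 × 1.884 × 10⁻²⁸ × 5.783 × 10⁻¹⁹) = 1.476 × 10⁻²³ kg·m/s.
λ = h/p = 6.626 × 10⁻³⁴ / 1.476 × 10⁻²³ = 4.49 × 10⁻¹¹ m = 44.9 pm.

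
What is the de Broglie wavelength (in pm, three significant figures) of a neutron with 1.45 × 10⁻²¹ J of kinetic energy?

λ = 301 pm

p = √(2mKE) = √(2 × 1.675 × 10⁻²⁷ × 1.450 × 10⁻²¹) = 2.204 × 10⁻²⁴ kg·m/s.
λ = h/p = 6.626 × 10⁻³⁴ / 2.204 × 10⁻²⁴ = 3.01 × 10⁻¹⁰ m = 301 pm.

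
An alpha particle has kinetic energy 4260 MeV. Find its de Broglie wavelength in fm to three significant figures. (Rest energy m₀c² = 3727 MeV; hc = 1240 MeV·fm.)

Total energy E = KE + m₀c² = 4260 + 3727 = 7987 MeV.
(pc)² = E² − (m₀c²)² = (7987)² − (3727)² = 4.990 × 10⁷ MeV², so pc = 7064 MeV.
λ = hc/(pc) = 1240 MeV·fm / 7064 MeV = 0.176 fm.

λ = 0.176 fm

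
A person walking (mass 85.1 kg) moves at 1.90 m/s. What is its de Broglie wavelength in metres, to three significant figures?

λ = 4.10 × 10⁻³⁶ m

p = mv = 85.1 × 1.90 = 1.617 × 10² kg·m/s.
λ = h/p = 6.626 × 10⁻³⁴ / 1.617 × 10² = 4.10 × 10⁻³⁶ m.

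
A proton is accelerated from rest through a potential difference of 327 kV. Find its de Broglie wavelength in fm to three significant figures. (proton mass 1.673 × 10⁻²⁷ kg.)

KE = eV = 1.602 × 10⁻¹⁹ × 3.270 × 10⁵ = 5.239 × 10⁻¹⁴ J.
p = √(2mKE) = √(2 × 1.673 × 10⁻²⁷ × 5.239 × 10⁻¹⁴) = 1.324 × 10⁻²⁰ kg·m/s.
λ = h/p = 6.626 × 10⁻³⁴ / 1.324 × 10⁻²⁰ = 5.00 × 10⁻¹⁴ m = 50.0 fm.

λ = 50.0 fm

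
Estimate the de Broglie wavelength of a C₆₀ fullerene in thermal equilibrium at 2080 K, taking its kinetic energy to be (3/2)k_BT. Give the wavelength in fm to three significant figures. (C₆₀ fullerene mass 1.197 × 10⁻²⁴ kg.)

KE = (3/2)k_BT = 1.5 × 1.381 × 10⁻²³ × 2080 = 4.309 × 10⁻²⁰ J.
p = √(2mKE) = √(2 × 1.197 × 10⁻²⁴ × 4.309 × 10⁻²⁰) = 3.212 × 10⁻²² kg·m/s.
λ = h/p = 2.06 × 10⁻¹² m = 2060 fm.

λ = 2060 fm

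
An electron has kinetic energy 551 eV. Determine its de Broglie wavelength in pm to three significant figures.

λ = 52.3 pm

KE = 551 eV = 8.827 × 10⁻¹⁷ J.
p = √(2mKE) = √(2 × 9.109 × 10⁻³¹ × 8.827 × 10⁻¹⁷) = 1.268 × 10⁻²³ kg·m/s.
λ = h/p = 6.626 × 10⁻³⁴ / 1.268 × 10⁻²³ = 5.23 × 10⁻¹¹ m = 52.3 pm.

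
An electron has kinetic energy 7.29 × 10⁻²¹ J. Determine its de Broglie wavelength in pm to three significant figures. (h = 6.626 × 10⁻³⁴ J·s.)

λ = 5750 pm

p = √(2mKE) = √(2 × 9.109 × 10⁻³¹ × 7.290 × 10⁻²¹) = 1.152 × 10⁻²⁵ kg·m/s.
λ = h/p = 6.626 × 10⁻³⁴ / 1.152 × 10⁻²⁵ = 5.75 × 10⁻⁹ m = 5750 pm.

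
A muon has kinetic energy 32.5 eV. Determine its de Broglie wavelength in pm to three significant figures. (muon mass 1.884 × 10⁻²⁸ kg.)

KE = 32.5 eV = 5.207 × 10⁻¹⁸ J.
p = √(2mKE) = √(2 × 1.884 × 10⁻²⁸ × 5.207 × 10⁻¹⁸) = 4.429 × 10⁻²³ kg·m/s.
λ = h/p = 6.626 × 10⁻³⁴ / 4.429 × 10⁻²³ = 1.50 × 10⁻¹¹ m = 15.0 pm.

λ = 15.0 pm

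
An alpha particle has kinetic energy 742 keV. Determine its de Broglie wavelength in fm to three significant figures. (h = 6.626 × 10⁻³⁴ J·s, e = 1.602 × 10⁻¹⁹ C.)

KE = 742 keV = 1.189 × 10⁻¹³ J.
p = √(2mKE) = √(2 × 6.645 × 10⁻²⁷ × 1.189 × 10⁻¹³) = 3.975 × 10⁻²⁰ kg·m/s.
λ = h/p = 6.626 × 10⁻³⁴ / 3.975 × 10⁻²⁰ = 1.67 × 10⁻¹⁴ m = 16.7 fm.

λ = 16.7 fm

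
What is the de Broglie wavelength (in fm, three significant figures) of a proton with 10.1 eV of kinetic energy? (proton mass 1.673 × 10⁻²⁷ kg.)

λ = 9010 fm

KE = 10.1 eV = 1.618 × 10⁻¹⁸ J.
p = √(2mKE) = √(2 × 1.673 × 10⁻²⁷ × 1.618 × 10⁻¹⁸) = 7.358 × 10⁻²³ kg·m/s.
λ = h/p = 6.626 × 10⁻³⁴ / 7.358 × 10⁻²³ = 9.01 × 10⁻¹² m = 9010 fm.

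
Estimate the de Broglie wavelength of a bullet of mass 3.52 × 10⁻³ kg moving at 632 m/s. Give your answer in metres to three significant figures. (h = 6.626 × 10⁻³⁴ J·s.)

λ = 2.98 × 10⁻³⁴ m

p = mv = 3.52 × 10⁻³ × 632 = 2.225 kg·m/s.
λ = h/p = 6.626 × 10⁻³⁴ / 2.225 = 2.98 × 10⁻³⁴ m.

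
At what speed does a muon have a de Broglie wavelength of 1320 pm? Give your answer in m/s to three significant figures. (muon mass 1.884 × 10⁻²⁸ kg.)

v = 2660 m/s

p = h/λ = 6.626 × 10⁻³⁴ / 1.320 × 10⁻⁹ = 5.020 × 10⁻²⁵ kg·m/s.
v = p/m = 5.020 × 10⁻²⁵ / 1.884 × 10⁻²⁸ = 2.66 × 10³ m/s = 2660 m/s.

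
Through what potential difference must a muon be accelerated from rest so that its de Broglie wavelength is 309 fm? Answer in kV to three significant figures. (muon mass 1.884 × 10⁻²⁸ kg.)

V = 76.2 kV

p = h/λ = 6.626 × 10⁻³⁴ / 3.090 × 10⁻¹³ = 2.144 × 10⁻²¹ kg·m/s.
KE = p²/(2m) = 1.220 × 10⁻¹⁴ J.
V = KE/e = 1.220 × 10⁻¹⁴ / (1.602 × 10⁻¹⁹) = 76.2 kV.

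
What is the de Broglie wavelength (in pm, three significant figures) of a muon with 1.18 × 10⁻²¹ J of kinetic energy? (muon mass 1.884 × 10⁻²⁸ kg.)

λ = 994 pm

p = √(2mKE) = √(2 × 1.884 × 10⁻²⁸ × 1.180 × 10⁻²¹) = 6.668 × 10⁻²⁵ kg·m/s.
λ = h/p = 6.626 × 10⁻³⁴ / 6.668 × 10⁻²⁵ = 9.94 × 10⁻¹⁰ m = 994 pm.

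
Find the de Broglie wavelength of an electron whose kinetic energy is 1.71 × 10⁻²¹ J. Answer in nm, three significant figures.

λ = 11.9 nm

p = √(2mKE) = √(2 × 9.109 × 10⁻³¹ × 1.710 × 10⁻²¹) = 5.581 × 10⁻²⁶ kg·m/s.
λ = h/p = 6.626 × 10⁻³⁴ / 5.581 × 10⁻²⁶ = 1.19 × 10⁻⁸ m = 11.9 nm.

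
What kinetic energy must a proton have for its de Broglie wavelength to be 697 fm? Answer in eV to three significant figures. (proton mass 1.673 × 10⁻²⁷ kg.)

p = h/λ = 6.626 × 10⁻³⁴ / 6.970 × 10⁻¹³ = 9.506 × 10⁻²² kg·m/s.
KE = p²/(2m) = (9.506 × 10⁻²²)² / (2 × 1.673 × 10⁻²⁷) = 2.701 × 10⁻¹⁶ J = 1690 eV.

KE = 1690 eV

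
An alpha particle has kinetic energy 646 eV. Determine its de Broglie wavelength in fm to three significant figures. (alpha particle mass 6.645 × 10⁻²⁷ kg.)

λ = 565 fm

KE = 646 eV = 1.035 × 10⁻¹⁶ J.
p = √(2mKE) = √(2 × 6.645 × 10⁻²⁷ × 1.035 × 10⁻¹⁶) = 1.173 × 10⁻²¹ kg·m/s.
λ = h/p = 6.626 × 10⁻³⁴ / 1.173 × 10⁻²¹ = 5.65 × 10⁻¹³ m = 565 fm.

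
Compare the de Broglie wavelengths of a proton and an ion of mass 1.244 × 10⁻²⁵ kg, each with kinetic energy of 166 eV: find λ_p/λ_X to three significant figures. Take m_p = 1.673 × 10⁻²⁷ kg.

λ_p/λ_X = 8.62

At fixed KE, p = √(2mKE) so λ = h/p ∝ 1/√m.
λ_p/λ_X = √(m_X/m_p) = √(1.244 × 10⁻²⁵/1.673 × 10⁻²⁷) = √(74.36) = 8.62.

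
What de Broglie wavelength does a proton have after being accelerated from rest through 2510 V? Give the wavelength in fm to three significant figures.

KE = eV = 1.602 × 10⁻¹⁹ × 2510 = 4.021 × 10⁻¹⁶ J.
p = √(2mKE) = √(2 × 1.673 × 10⁻²⁷ × 4.021 × 10⁻¹⁶) = 1.160 × 10⁻²¹ kg·m/s.
λ = h/p = 6.626 × 10⁻³⁴ / 1.160 × 10⁻²¹ = 5.71 × 10⁻¹³ m = 571 fm.

λ = 571 fm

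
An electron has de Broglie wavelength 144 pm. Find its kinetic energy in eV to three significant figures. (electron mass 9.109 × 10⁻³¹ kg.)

p = h/λ = 6.626 × 10⁻³⁴ / 1.440 × 10⁻¹⁰ = 4.601 × 10⁻²⁴ kg·m/s.
KE = p²/(2m) = (4.601 × 10⁻²⁴)² / (2 × 9.109 × 10⁻³¹) = 1.162 × 10⁻¹⁷ J = 72.5 eV.

KE = 72.5 eV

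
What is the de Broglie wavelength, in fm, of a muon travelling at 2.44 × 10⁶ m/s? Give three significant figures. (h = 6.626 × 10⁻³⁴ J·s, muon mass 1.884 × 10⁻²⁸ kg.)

p = mv = 1.884 × 10⁻²⁸ × 2.44 × 10⁶ = 4.597 × 10⁻²² kg·m/s.
λ = h/p = 6.626 × 10⁻³⁴ / 4.597 × 10⁻²² = 1.44 × 10⁻¹² m = 1440 fm.

λ = 1440 fm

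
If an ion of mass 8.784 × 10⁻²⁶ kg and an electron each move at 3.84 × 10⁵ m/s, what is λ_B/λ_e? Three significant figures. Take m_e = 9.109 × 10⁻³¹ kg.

At fixed v, p = mv so λ = h/(mv) ∝ 1/m.
λ_B/λ_e = m_e/m_B = 9.109 × 10⁻³¹/8.784 × 10⁻²⁶ = 1.04 × 10⁻⁵.

λ_B/λ_e = 1.04 × 10⁻⁵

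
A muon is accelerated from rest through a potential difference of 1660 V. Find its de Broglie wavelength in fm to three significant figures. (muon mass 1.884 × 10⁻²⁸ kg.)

λ = 2090 fm

KE = eV = 1.602 × 10⁻¹⁹ × 1660 = 2.659 × 10⁻¹⁶ J.
p = √(2mKE) = √(2 × 1.884 × 10⁻²⁸ × 2.659 × 10⁻¹⁶) = 3.165 × 10⁻²² kg·m/s.
λ = h/p = 6.626 × 10⁻³⁴ / 3.165 × 10⁻²² = 2.09 × 10⁻¹² m = 2090 fm.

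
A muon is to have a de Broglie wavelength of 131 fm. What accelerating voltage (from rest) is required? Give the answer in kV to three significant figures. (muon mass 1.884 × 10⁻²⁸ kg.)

p = h/λ = 6.626 × 10⁻³⁴ / 1.310 × 10⁻¹³ = 5.058 × 10⁻²¹ kg·m/s.
KE = p²/(2m) = 6.790 × 10⁻¹⁴ J.
V = KE/e = 6.790 × 10⁻¹⁴ / (1.602 × 10⁻¹⁹) = 424 kV.

V = 424 kV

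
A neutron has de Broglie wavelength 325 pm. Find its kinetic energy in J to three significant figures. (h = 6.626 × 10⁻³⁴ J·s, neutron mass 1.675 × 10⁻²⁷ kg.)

p = h/λ = 6.626 × 10⁻³⁴ / 3.250 × 10⁻¹⁰ = 2.039 × 10⁻²⁴ kg·m/s.
KE = p²/(2m) = (2.039 × 10⁻²⁴)² / (2 × 1.675 × 10⁻²⁷) = 1.241 × 10⁻²¹ J = 1.24 × 10⁻²¹ J.

KE = 1.24 × 10⁻²¹ J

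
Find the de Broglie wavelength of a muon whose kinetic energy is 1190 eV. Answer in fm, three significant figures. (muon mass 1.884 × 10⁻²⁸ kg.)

λ = 2470 fm

KE = 1190 eV = 1.906 × 10⁻¹⁶ J.
p = √(2mKE) = √(2 × 1.884 × 10⁻²⁸ × 1.906 × 10⁻¹⁶) = 2.680 × 10⁻²² kg·m/s.
λ = h/p = 6.626 × 10⁻³⁴ / 2.680 × 10⁻²² = 2.47 × 10⁻¹² m = 2470 fm.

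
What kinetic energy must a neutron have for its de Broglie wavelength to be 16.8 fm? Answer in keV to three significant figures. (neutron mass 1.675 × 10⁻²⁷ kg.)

p = h/λ = 6.626 × 10⁻³⁴ / 1.680 × 10⁻¹⁴ = 3.944 × 10⁻²⁰ kg·m/s.
KE = p²/(2m) = (3.944 × 10⁻²⁰)² / (2 × 1.675 × 10⁻²⁷) = 4.643 × 10⁻¹³ J = 2900 keV.

KE = 2900 keV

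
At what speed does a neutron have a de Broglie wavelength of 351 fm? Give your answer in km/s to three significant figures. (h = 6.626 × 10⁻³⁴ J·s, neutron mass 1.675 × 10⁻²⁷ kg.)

v = 1130 km/s

p = h/λ = 6.626 × 10⁻³⁴ / 3.510 × 10⁻¹³ = 1.888 × 10⁻²¹ kg·m/s.
v = p/m = 1.888 × 10⁻²¹ / 1.675 × 10⁻²⁷ = 1.13 × 10⁶ m/s = 1130 km/s.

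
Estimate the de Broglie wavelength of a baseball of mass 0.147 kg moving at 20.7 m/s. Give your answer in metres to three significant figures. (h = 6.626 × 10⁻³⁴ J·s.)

p = mv = 0.147 × 20.7 = 3.043 kg·m/s.
λ = h/p = 6.626 × 10⁻³⁴ / 3.043 = 2.18 × 10⁻³⁴ m.

λ = 2.18 × 10⁻³⁴ m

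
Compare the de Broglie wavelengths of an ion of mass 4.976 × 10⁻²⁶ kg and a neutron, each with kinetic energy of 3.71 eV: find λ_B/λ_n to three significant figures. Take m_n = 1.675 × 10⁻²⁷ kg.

λ_B/λ_n = 0.183

At fixed KE, p = √(2mKE) so λ = h/p ∝ 1/√m.
λ_B/λ_n = √(m_n/m_B) = √(1.675 × 10⁻²⁷/4.976 × 10⁻²⁶) = √(0.03366) = 0.183.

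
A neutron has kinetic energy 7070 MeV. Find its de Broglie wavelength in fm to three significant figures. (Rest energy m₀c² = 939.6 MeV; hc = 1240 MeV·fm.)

Total energy E = KE + m₀c² = 7070 + 939.6 = 8009.6 MeV.
(pc)² = E² − (m₀c²)² = (8009.6)² − (939.6)² = 6.327 × 10⁷ MeV², so pc = 7954 MeV.
λ = hc/(pc) = 1240 MeV·fm / 7954 MeV = 0.156 fm.

λ = 0.156 fm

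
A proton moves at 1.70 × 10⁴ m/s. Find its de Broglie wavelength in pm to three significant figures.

λ = 23.3 pm

p = mv = 1.673 × 10⁻²⁷ × 1.70 × 10⁴ = 2.844 × 10⁻²³ kg·m/s.
λ = h/p = 6.626 × 10⁻³⁴ / 2.844 × 10⁻²³ = 2.33 × 10⁻¹¹ m = 23.3 pm.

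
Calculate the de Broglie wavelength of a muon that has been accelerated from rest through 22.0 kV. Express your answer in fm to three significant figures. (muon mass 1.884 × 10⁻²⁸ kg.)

KE = eV = 1.602 × 10⁻¹⁹ × 2.200 × 10⁴ = 3.524 × 10⁻¹⁵ J.
p = √(2mKE) = √(2 × 1.884 × 10⁻²⁸ × 3.524 × 10⁻¹⁵) = 1.152 × 10⁻²¹ kg·m/s.
λ = h/p = 6.626 × 10⁻³⁴ / 1.152 × 10⁻²¹ = 5.75 × 10⁻¹³ m = 575 fm.

λ = 575 fm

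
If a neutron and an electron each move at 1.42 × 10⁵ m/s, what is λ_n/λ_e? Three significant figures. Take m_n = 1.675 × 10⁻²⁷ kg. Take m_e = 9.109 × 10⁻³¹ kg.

At fixed v, p = mv so λ = h/(mv) ∝ 1/m.
λ_n/λ_e = m_e/m_n = 9.109 × 10⁻³¹/1.675 × 10⁻²⁷ = 5.44 × 10⁻⁴.

λ_n/λ_e = 5.44 × 10⁻⁴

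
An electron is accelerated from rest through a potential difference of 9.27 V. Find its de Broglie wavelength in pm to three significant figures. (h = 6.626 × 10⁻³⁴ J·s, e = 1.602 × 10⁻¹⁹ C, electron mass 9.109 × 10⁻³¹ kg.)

λ = 403 pm

KE = eV = 1.602 × 10⁻¹⁹ × 9.270 = 1.485 × 10⁻¹⁸ J.
p = √(2mKE) = √(2 × 9.109 × 10⁻³¹ × 1.485 × 10⁻¹⁸) = 1.645 × 10⁻²⁴ kg·m/s.
λ = h/p = 6.626 × 10⁻³⁴ / 1.645 × 10⁻²⁴ = 4.03 × 10⁻¹⁰ m = 403 pm.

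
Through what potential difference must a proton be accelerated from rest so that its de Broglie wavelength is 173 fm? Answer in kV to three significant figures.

p = h/λ = 6.626 × 10⁻³⁴ / 1.730 × 10⁻¹³ = 3.830 × 10⁻²¹ kg·m/s.
KE = p²/(2m) = 4.384 × 10⁻¹⁵ J.
V = KE/e = 4.384 × 10⁻¹⁵ / (1.602 × 10⁻¹⁹) = 27.4 kV.

V = 27.4 kV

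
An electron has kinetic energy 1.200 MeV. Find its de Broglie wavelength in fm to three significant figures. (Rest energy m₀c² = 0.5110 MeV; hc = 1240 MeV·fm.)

Total energy E = KE + m₀c² = 1.200 + 0.5110 = 1.7110 MeV.
(pc)² = E² − (m₀c²)² = (1.7110)² − (0.5110)² = 2.666 MeV², so pc = 1.633 MeV.
λ = hc/(pc) = 1240 MeV·fm / 1.633 MeV = 759 fm.

λ = 759 fm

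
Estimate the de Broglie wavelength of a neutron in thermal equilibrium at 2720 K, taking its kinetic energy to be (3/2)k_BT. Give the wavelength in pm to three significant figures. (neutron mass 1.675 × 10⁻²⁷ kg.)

KE = (3/2)k_BT = 1.5 × 1.381 × 10⁻²³ × 2720 = 5.634 × 10⁻²⁰ J.
p = √(2mKE) = √(2 × 1.675 × 10⁻²⁷ × 5.634 × 10⁻²⁰) = 1.374 × 10⁻²³ kg·m/s.
λ = h/p = 4.82 × 10⁻¹¹ m = 48.2 pm.

λ = 48.2 pm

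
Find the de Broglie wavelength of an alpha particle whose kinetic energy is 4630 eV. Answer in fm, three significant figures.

KE = 4630 eV = 7.417 × 10⁻¹⁶ J.
p = √(2mKE) = √(2 × 6.645 × 10⁻²⁷ × 7.417 × 10⁻¹⁶) = 3.140 × 10⁻²¹ kg·m/s.
λ = h/p = 6.626 × 10⁻³⁴ / 3.140 × 10⁻²¹ = 2.11 × 10⁻¹³ m = 211 fm.

λ = 211 fm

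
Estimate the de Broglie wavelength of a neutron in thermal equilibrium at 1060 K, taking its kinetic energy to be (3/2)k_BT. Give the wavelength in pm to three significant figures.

KE = (3/2)k_BT = 1.5 × 1.381 × 10⁻²³ × 1060 = 2.196 × 10⁻²⁰ J.
p = √(2mKE) = √(2 × 1.675 × 10⁻²⁷ × 2.196 × 10⁻²⁰) = 8.577 × 10⁻²⁴ kg·m/s.
λ = h/p = 7.73 × 10⁻¹¹ m = 77.3 pm.

λ = 77.3 pm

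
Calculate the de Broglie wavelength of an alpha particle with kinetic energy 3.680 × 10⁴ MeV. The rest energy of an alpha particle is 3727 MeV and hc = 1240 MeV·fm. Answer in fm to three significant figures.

Total energy E = KE + m₀c² = 3.680 × 10⁴ + 3727 = 40527 MeV.
(pc)² = E² − (m₀c²)² = (40527)² − (3727)² = 1.629 × 10⁹ MeV², so pc = 4.036 × 10⁴ MeV.
λ = hc/(pc) = 1240 MeV·fm / 4.036 × 10⁴ MeV = 0.0307 fm.

λ = 0.0307 fm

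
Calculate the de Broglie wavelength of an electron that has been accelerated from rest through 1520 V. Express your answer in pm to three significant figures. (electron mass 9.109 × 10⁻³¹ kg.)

KE = eV = 1.602 × 10⁻¹⁹ × 1520 = 2.435 × 10⁻¹⁶ J.
p = √(2mKE) = √(2 × 9.109 × 10⁻³¹ × 2.435 × 10⁻¹⁶) = 2.106 × 10⁻²³ kg·m/s.
λ = h/p = 6.626 × 10⁻³⁴ / 2.106 × 10⁻²³ = 3.15 × 10⁻¹¹ m = 31.5 pm.

λ = 31.5 pm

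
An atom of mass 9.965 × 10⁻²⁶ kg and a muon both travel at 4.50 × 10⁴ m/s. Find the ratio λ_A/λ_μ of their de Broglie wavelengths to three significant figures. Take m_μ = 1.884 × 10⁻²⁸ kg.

At fixed v, p = mv so λ = h/(mv) ∝ 1/m.
λ_A/λ_μ = m_μ/m_A = 1.884 × 10⁻²⁸/9.965 × 10⁻²⁶ = 1.89 × 10⁻³.

λ_A/λ_μ = 1.89 × 10⁻³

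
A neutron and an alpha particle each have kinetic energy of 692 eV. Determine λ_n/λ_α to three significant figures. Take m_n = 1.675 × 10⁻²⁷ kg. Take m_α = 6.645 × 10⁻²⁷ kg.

λ_n/λ_α = 1.99

At fixed KE, p = √(2mKE) so λ = h/p ∝ 1/√m.
λ_n/λ_α = √(m_α/m_n) = √(6.645 × 10⁻²⁷/1.675 × 10⁻²⁷) = √(3.967) = 1.99.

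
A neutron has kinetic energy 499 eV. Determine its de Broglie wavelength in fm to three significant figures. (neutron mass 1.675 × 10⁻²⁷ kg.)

KE = 499 eV = 7.994 × 10⁻¹⁷ J.
p = √(2mKE) = √(2 × 1.675 × 10⁻²⁷ × 7.994 × 10⁻¹⁷) = 5.175 × 10⁻²² kg·m/s.
λ = h/p = 6.626 × 10⁻³⁴ / 5.175 × 10⁻²² = 1.28 × 10⁻¹² m = 1280 fm.

λ = 1280 fm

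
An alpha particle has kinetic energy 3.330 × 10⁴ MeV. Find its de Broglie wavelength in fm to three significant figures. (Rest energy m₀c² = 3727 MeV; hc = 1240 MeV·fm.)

λ = 0.0337 fm

Total energy E = KE + m₀c² = 3.330 × 10⁴ + 3727 = 37027 MeV.
(pc)² = E² − (m₀c²)² = (37027)² − (3727)² = 1.357 × 10⁹ MeV², so pc = 3.684 × 10⁴ MeV.
λ = hc/(pc) = 1240 MeV·fm / 3.684 × 10⁴ MeV = 0.0337 fm.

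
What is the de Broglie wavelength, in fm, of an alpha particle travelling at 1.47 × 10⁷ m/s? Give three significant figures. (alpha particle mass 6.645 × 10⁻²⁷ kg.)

λ = 6.78 fm

p = mv = 6.645 × 10⁻²⁷ × 1.47 × 10⁷ = 9.768 × 10⁻²⁰ kg·m/s.
λ = h/p = 6.626 × 10⁻³⁴ / 9.768 × 10⁻²⁰ = 6.78 × 10⁻¹⁵ m = 6.78 fm.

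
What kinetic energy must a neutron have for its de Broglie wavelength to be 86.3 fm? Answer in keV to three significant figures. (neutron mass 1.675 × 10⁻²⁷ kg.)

p = h/λ = 6.626 × 10⁻³⁴ / 8.630 × 10⁻¹⁴ = 7.678 × 10⁻²¹ kg·m/s.
KE = p²/(2m) = (7.678 × 10⁻²¹)² / (2 × 1.675 × 10⁻²⁷) = 1.760 × 10⁻¹⁴ J = 110 keV.

KE = 110 keV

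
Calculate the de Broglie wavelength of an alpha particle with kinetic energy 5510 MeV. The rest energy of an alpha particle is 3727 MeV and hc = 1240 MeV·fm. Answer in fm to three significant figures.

Total energy E = KE + m₀c² = 5510 + 3727 = 9237 MeV.
(pc)² = E² − (m₀c²)² = (9237)² − (3727)² = 7.143 × 10⁷ MeV², so pc = 8452 MeV.
λ = hc/(pc) = 1240 MeV·fm / 8452 MeV = 0.147 fm.

λ = 0.147 fm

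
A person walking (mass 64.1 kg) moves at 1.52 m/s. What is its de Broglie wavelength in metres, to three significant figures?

λ = 6.80 × 10⁻³⁶ m

p = mv = 64.1 × 1.52 = 9.743 × 10¹ kg·m/s.
λ = h/p = 6.626 × 10⁻³⁴ / 9.743 × 10¹ = 6.80 × 10⁻³⁶ m.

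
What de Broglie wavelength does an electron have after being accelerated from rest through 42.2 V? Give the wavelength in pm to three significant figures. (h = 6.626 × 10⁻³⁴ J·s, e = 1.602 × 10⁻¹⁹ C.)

λ = 189 pm

KE = eV = 1.602 × 10⁻¹⁹ × 42.20 = 6.760 × 10⁻¹⁸ J.
p = √(2mKE) = √(2 × 9.109 × 10⁻³¹ × 6.760 × 10⁻¹⁸) = 3.509 × 10⁻²⁴ kg·m/s.
λ = h/p = 6.626 × 10⁻³⁴ / 3.509 × 10⁻²⁴ = 1.89 × 10⁻¹⁰ m = 189 pm.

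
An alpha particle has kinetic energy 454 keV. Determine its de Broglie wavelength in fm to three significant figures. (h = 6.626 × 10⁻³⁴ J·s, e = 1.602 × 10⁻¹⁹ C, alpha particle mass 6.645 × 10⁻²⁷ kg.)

KE = 454 keV = 7.273 × 10⁻¹⁴ J.
p = √(2mKE) = √(2 × 6.645 × 10⁻²⁷ × 7.273 × 10⁻¹⁴) = 3.109 × 10⁻²⁰ kg·m/s.
λ = h/p = 6.626 × 10⁻³⁴ / 3.109 × 10⁻²⁰ = 2.13 × 10⁻¹⁴ m = 21.3 fm.

λ = 21.3 fm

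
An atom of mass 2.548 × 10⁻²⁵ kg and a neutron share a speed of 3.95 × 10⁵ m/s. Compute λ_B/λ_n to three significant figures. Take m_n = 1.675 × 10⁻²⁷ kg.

λ_B/λ_n = 6.57 × 10⁻³

At fixed v, p = mv so λ = h/(mv) ∝ 1/m.
λ_B/λ_n = m_n/m_B = 1.675 × 10⁻²⁷/2.548 × 10⁻²⁵ = 6.57 × 10⁻³.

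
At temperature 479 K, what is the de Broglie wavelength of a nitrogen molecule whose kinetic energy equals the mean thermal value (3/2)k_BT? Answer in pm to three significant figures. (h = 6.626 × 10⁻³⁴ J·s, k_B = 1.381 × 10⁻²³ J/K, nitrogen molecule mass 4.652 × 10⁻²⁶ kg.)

KE = (3/2)k_BT = 1.5 × 1.381 × 10⁻²³ × 479 = 9.922 × 10⁻²¹ J.
p = √(2mKE) = √(2 × 4.652 × 10⁻²⁶ × 9.922 × 10⁻²¹) = 3.038 × 10⁻²³ kg·m/s.
λ = h/p = 2.18 × 10⁻¹¹ m = 21.8 pm.

λ = 21.8 pm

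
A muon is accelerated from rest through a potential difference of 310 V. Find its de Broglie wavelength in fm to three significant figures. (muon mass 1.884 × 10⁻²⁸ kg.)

λ = 4840 fm

KE = eV = 1.602 × 10⁻¹⁹ × 310.0 = 4.966 × 10⁻¹⁷ J.
p = √(2mKE) = √(2 × 1.884 × 10⁻²⁸ × 4.966 × 10⁻¹⁷) = 1.368 × 10⁻²² kg·m/s.
λ = h/p = 6.626 × 10⁻³⁴ / 1.368 × 10⁻²² = 4.84 × 10⁻¹² m = 4840 fm.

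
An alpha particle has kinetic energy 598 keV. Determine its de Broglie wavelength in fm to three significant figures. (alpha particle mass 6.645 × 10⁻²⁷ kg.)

KE = 598 keV = 9.580 × 10⁻¹⁴ J.
p = √(2mKE) = √(2 × 6.645 × 10⁻²⁷ × 9.580 × 10⁻¹⁴) = 3.568 × 10⁻²⁰ kg·m/s.
λ = h/p = 6.626 × 10⁻³⁴ / 3.568 × 10⁻²⁰ = 1.86 × 10⁻¹⁴ m = 18.6 fm.

λ = 18.6 fm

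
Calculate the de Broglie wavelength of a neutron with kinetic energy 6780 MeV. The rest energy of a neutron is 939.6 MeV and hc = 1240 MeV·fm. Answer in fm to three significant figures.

Total energy E = KE + m₀c² = 6780 + 939.6 = 7719.6 MeV.
(pc)² = E² − (m₀c²)² = (7719.6)² − (939.6)² = 5.871 × 10⁷ MeV², so pc = 7662 MeV.
λ = hc/(pc) = 1240 MeV·fm / 7662 MeV = 0.162 fm.

λ = 0.162 fm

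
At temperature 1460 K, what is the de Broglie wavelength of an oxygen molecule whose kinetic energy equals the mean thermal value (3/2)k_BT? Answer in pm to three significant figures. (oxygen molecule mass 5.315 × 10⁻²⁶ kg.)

λ = 11.7 pm

KE = (3/2)k_BT = 1.5 × 1.381 × 10⁻²³ × 1460 = 3.024 × 10⁻²⁰ J.
p = √(2mKE) = √(2 × 5.315 × 10⁻²⁶ × 3.024 × 10⁻²⁰) = 5.670 × 10⁻²³ kg·m/s.
λ = h/p = 1.17 × 10⁻¹¹ m = 11.7 pm.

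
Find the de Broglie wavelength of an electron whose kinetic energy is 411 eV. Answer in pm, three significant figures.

KE = 411 eV = 6.584 × 10⁻¹⁷ J.
p = √(2mKE) = √(2 × 9.109 × 10⁻³¹ × 6.584 × 10⁻¹⁷) = 1.095 × 10⁻²³ kg·m/s.
λ = h/p = 6.626 × 10⁻³⁴ / 1.095 × 10⁻²³ = 6.05 × 10⁻¹¹ m = 60.5 pm.

λ = 60.5 pm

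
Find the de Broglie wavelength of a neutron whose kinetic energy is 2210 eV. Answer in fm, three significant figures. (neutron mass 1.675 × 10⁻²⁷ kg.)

λ = 608 fm

KE = 2210 eV = 3.540 × 10⁻¹⁶ J.
p = √(2mKE) = √(2 × 1.675 × 10⁻²⁷ × 3.540 × 10⁻¹⁶) = 1.089 × 10⁻²¹ kg·m/s.
λ = h/p = 6.626 × 10⁻³⁴ / 1.089 × 10⁻²¹ = 6.08 × 10⁻¹³ m = 608 fm.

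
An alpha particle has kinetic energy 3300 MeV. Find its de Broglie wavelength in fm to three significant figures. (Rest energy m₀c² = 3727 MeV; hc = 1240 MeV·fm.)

Total energy E = KE + m₀c² = 3300 + 3727 = 7027 MeV.
(pc)² = E² − (m₀c²)² = (7027)² − (3727)² = 3.549 × 10⁷ MeV², so pc = 5957 MeV.
λ = hc/(pc) = 1240 MeV·fm / 5957 MeV = 0.208 fm.

λ = 0.208 fm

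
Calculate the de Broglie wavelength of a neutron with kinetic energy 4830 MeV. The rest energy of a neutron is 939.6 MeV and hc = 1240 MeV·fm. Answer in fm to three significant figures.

Total energy E = KE + m₀c² = 4830 + 939.6 = 5769.6 MeV.
(pc)² = E² − (m₀c²)² = (5769.6)² − (939.6)² = 3.241 × 10⁷ MeV², so pc = 5693 MeV.
λ = hc/(pc) = 1240 MeV·fm / 5693 MeV = 0.218 fm.

λ = 0.218 fm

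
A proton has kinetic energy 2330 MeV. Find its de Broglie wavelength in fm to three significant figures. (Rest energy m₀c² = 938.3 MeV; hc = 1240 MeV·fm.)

Total energy E = KE + m₀c² = 2330 + 938.3 = 3268.3 MeV.
(pc)² = E² − (m₀c²)² = (3268.3)² − (938.3)² = 9.801 × 10⁶ MeV², so pc = 3131 MeV.
λ = hc/(pc) = 1240 MeV·fm / 3131 MeV = 0.396 fm.

λ = 0.396 fm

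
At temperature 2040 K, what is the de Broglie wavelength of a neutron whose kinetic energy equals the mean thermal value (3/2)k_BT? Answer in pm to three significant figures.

λ = 55.7 pm

KE = (3/2)k_BT = 1.5 × 1.381 × 10⁻²³ × 2040 = 4.226 × 10⁻²⁰ J.
p = √(2mKE) = √(2 × 1.675 × 10⁻²⁷ × 4.226 × 10⁻²⁰) = 1.190 × 10⁻²³ kg·m/s.
λ = h/p = 5.57 × 10⁻¹¹ m = 55.7 pm.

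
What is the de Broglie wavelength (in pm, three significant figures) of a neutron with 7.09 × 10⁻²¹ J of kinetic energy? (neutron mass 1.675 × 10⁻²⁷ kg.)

p = √(2mKE) = √(2 × 1.675 × 10⁻²⁷ × 7.090 × 10⁻²¹) = 4.874 × 10⁻²⁴ kg·m/s.
λ = h/p = 6.626 × 10⁻³⁴ / 4.874 × 10⁻²⁴ = 1.36 × 10⁻¹⁰ m = 136 pm.

λ = 136 pm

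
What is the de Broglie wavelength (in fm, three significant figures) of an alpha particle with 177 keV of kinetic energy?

λ = 34.1 fm

KE = 177 keV = 2.836 × 10⁻¹⁴ J.
p = √(2mKE) = √(2 × 6.645 × 10⁻²⁷ × 2.836 × 10⁻¹⁴) = 1.941 × 10⁻²⁰ kg·m/s.
λ = h/p = 6.626 × 10⁻³⁴ / 1.941 × 10⁻²⁰ = 3.41 × 10⁻¹⁴ m = 34.1 fm.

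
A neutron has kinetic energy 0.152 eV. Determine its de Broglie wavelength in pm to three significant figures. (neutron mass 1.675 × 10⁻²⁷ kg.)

KE = 0.152 eV = 2.435 × 10⁻²⁰ J.
p = √(2mKE) = √(2 × 1.675 × 10⁻²⁷ × 2.435 × 10⁻²⁰) = 9.032 × 10⁻²⁴ kg·m/s.
λ = h/p = 6.626 × 10⁻³⁴ / 9.032 × 10⁻²⁴ = 7.34 × 10⁻¹¹ m = 73.4 pm.

λ = 73.4 pm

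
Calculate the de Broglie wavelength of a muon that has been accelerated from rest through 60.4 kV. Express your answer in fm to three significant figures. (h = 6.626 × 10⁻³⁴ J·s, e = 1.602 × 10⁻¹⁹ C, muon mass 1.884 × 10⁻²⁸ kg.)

λ = 347 fm

KE = eV = 1.602 × 10⁻¹⁹ × 6.040 × 10⁴ = 9.676 × 10⁻¹⁵ J.
p = √(2mKE) = √(2 × 1.884 × 10⁻²⁸ × 9.676 × 10⁻¹⁵) = 1.909 × 10⁻²¹ kg·m/s.
λ = h/p = 6.626 × 10⁻³⁴ / 1.909 × 10⁻²¹ = 3.47 × 10⁻¹³ m = 347 fm.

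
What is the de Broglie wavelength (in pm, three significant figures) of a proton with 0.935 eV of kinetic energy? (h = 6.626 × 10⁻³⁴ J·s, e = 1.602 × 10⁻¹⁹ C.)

KE = 0.935 eV = 1.498 × 10⁻¹⁹ J.
p = √(2mKE) = √(2 × 1.673 × 10⁻²⁷ × 1.498 × 10⁻¹⁹) = 2.239 × 10⁻²³ kg·m/s.
λ = h/p = 6.626 × 10⁻³⁴ / 2.239 × 10⁻²³ = 2.96 × 10⁻¹¹ m = 29.6 pm.

λ = 29.6 pm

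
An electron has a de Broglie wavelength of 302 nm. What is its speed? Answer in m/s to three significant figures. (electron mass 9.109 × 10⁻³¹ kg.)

v = 2410 m/s

p = h/λ = 6.626 × 10⁻³⁴ / 3.020 × 10⁻⁷ = 2.194 × 10⁻²⁷ kg·m/s.
v = p/m = 2.194 × 10⁻²⁷ / 9.109 × 10⁻³¹ = 2.41 × 10³ m/s = 2410 m/s.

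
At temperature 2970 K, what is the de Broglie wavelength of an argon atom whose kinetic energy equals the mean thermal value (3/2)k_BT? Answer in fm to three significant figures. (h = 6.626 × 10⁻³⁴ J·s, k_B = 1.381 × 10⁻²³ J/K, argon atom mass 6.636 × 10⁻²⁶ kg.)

KE = (3/2)k_BT = 1.5 × 1.381 × 10⁻²³ × 2970 = 6.152 × 10⁻²⁰ J.
p = √(2mKE) = √(2 × 6.636 × 10⁻²⁶ × 6.152 × 10⁻²⁰) = 9.036 × 10⁻²³ kg·m/s.
λ = h/p = 7.33 × 10⁻¹² m = 7330 fm.

λ = 7330 fm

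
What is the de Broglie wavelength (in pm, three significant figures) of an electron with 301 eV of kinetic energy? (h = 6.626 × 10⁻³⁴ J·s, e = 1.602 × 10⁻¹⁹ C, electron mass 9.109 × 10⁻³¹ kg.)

KE = 301 eV = 4.822 × 10⁻¹⁷ J.
p = √(2mKE) = √(2 × 9.109 × 10⁻³¹ × 4.822 × 10⁻¹⁷) = 9.373 × 10⁻²⁴ kg·m/s.
λ = h/p = 6.626 × 10⁻³⁴ / 9.373 × 10⁻²⁴ = 7.07 × 10⁻¹¹ m = 70.7 pm.

λ = 70.7 pm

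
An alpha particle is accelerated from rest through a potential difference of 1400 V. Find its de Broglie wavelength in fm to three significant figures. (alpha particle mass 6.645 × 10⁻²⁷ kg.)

λ = 271 fm

KE = 2eV = 2 × 1.602 × 10⁻¹⁹ × 1400 = 4.486 × 10⁻¹⁶ J.
p = √(2mKE) = √(2 × 6.645 × 10⁻²⁷ × 4.486 × 10⁻¹⁶) = 2.442 × 10⁻²¹ kg·m/s.
λ = h/p = 6.626 × 10⁻³⁴ / 2.442 × 10⁻²¹ = 2.71 × 10⁻¹³ m = 271 fm.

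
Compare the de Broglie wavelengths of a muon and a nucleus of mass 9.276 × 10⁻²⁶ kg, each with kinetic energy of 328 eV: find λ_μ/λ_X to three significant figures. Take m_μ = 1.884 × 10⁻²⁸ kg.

λ_μ/λ_X = 22.2

At fixed KE, p = √(2mKE) so λ = h/p ∝ 1/√m.
λ_μ/λ_X = √(m_X/m_μ) = √(9.276 × 10⁻²⁶/1.884 × 10⁻²⁸) = √(492.4) = 22.2.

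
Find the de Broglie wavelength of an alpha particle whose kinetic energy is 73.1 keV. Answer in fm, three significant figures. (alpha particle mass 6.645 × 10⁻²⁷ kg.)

KE = 73.1 keV = 1.171 × 10⁻¹⁴ J.
p = √(2mKE) = √(2 × 6.645 × 10⁻²⁷ × 1.171 × 10⁻¹⁴) = 1.248 × 10⁻²⁰ kg·m/s.
λ = h/p = 6.626 × 10⁻³⁴ / 1.248 × 10⁻²⁰ = 5.31 × 10⁻¹⁴ m = 53.1 fm.

λ = 53.1 fm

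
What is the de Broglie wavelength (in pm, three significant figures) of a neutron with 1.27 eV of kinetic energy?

KE = 1.27 eV = 2.035 × 10⁻¹⁹ J.
p = √(2mKE) = √(2 × 1.675 × 10⁻²⁷ × 2.035 × 10⁻¹⁹) = 2.611 × 10⁻²³ kg·m/s.
λ = h/p = 6.626 × 10⁻³⁴ / 2.611 × 10⁻²³ = 2.54 × 10⁻¹¹ m = 25.4 pm.

λ = 25.4 pm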